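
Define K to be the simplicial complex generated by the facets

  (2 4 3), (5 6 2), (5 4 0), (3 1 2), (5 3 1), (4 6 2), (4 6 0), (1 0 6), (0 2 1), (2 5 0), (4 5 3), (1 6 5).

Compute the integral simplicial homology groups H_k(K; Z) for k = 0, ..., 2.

Order the vertices as 0 < 1 < 2 < 3 < 4 < 5 < 6. Listing each simplex with vertices in this order, K has dimension 2 with simplices:

  0-simplices (7): [0], [1], [2], [3], [4], [5], [6]
  1-simplices (18): [0,1], [0,2], [0,4], [0,5], [0,6], [1,2], [1,3], [1,5], [1,6], [2,3], [2,4], [2,5], [2,6], [3,4], [3,5], [4,5], [4,6], [5,6]
  2-simplices (12): [0,1,2], [0,1,6], [0,2,5], [0,4,5], [0,4,6], [1,2,3], [1,3,5], [1,5,6], [2,3,4], [2,4,6], [2,5,6], [3,4,5]

giving chain groups C_0 ≅ Z^7, C_1 ≅ Z^18, C_2 ≅ Z^12.

The boundary map ∂_1: C_1 → C_0 maps an edge to its endpoints' difference, ∂[p,q] = q − p. For instance
  ∂[5,6] = [6] − [5].
This gives a 7×18 integer matrix of rank 6; reducing to Smith normal form yields diagonal entries (1,1,1,1,1,1).

∂_2: C_2 → C_1 maps a triangle to the signed sum of its edges. For instance
  ∂[2,4,6] = [4,6] − [2,6] + [2,4],
  ∂[0,1,2] = [1,2] − [0,2] + [0,1].
The 18×12 boundary matrix has rank 12 and Smith normal form diag(1,1,1,1,1,1,1,1,1,1,1,2).

Computing H_k = (kernel of ∂_k) / (image of ∂_{k+1}):

  H_0: rank C_0 − rank ∂_1 = 7 − 6 = 1, and the invariant factors of ∂_1 are all 1, so H_0 ≅ Z.
  H_1: rank ker ∂_1 − rank ∂_2 = (18 − 6) − 12 = 0, and ∂_2 has invariant factor 2 > 1, so H_1 ≅ Z/2.
  H_2: rank ker ∂_2 − rank ∂_3 = (12 − 12) − 0 = 0, and there is no ∂_3, so H_2 ≅ 0.

H_0 = Z,  H_1 = Z/2,  H_2 = 0.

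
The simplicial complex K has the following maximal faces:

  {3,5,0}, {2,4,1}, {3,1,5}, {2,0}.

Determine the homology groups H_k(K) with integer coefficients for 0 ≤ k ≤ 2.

H_0 ≅ Z,  H_1 ≅ Z,  H_2 = 0.

K has 6 vertices, 9 edges, 3 triangles.
rank ∂_0 = 0, rank ∂_1 = 5 ⇒ b_0 = 6 − 0 − 5 = 1; all invariant factors of ∂_1 are 1 so no torsion. So H_0 = Z.
rank ∂_1 = 5, rank ∂_2 = 3 ⇒ b_1 = 9 − 5 − 3 = 1; all invariant factors of ∂_2 are 1 so no torsion. So H_1 = Z.
rank ∂_2 = 3, rank ∂_3 = 0 ⇒ b_2 = 3 − 3 − 0 = 0. So H_2 = 0.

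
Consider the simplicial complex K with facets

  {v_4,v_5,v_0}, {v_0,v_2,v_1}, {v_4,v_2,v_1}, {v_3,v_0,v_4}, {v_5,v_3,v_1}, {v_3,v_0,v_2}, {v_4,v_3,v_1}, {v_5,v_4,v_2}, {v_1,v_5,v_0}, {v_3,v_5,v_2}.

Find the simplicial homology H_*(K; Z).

H_0 = Z,  H_1 = Z/2Z,  H_2 = 0.

We work with the vertex ordering v_0 < v_1 < v_2 < v_3 < v_4 < v_5. The simplices of K, each written with vertices in increasing order, are:

  0-simplices (6): [v_0], [v_1], [v_2], [v_3], [v_4], [v_5]
  1-simplices (15): (15 of them)
  2-simplices (10): [v_0,v_1,v_2], [v_0,v_1,v_5], [v_0,v_2,v_3], [v_0,v_3,v_4], [v_0,v_4,v_5], [v_1,v_2,v_4], [v_1,v_3,v_4], [v_1,v_3,v_5], [v_2,v_3,v_5], [v_2,v_4,v_5]

so the chain groups are C_0 ≅ Z^6, C_1 ≅ Z^15, C_2 ≅ Z^10.

The boundary map ∂_1: C_1 → C_0 is given by ∂[p,q] = [q] − [p]. For instance
  ∂[v_3,v_5] = [v_5] − [v_3].
The resulting 6×15 matrix has rank 5, and its Smith normal form has invariant factors (1,1,1,1,1).

∂_2: C_2 → C_1 acts by ∂[p,q,r] = [q,r] − [p,r] + [p,q]. For instance
  ∂[v_1,v_3,v_4] = [v_3,v_4] − [v_1,v_4] + [v_1,v_3],
  ∂[v_1,v_2,v_4] = [v_2,v_4] − [v_1,v_4] + [v_1,v_2].
The 15×10 boundary matrix has rank 10 and Smith normal form diag(1,1,1,1,1,1,1,1,1,2).

From H_k ≅ ker(∂_k) / im(∂_{k+1}) we obtain:

  H_0: rank C_0 − rank ∂_1 = 6 − 5 = 1, and the invariant factors of ∂_1 are all 1, so H_0 ≅ Z.
  H_1: rank ker ∂_1 − rank ∂_2 = (15 − 5) − 10 = 0, and ∂_2 has invariant factor 2 > 1, so H_1 ≅ Z/2Z.
  H_2: rank ker ∂_2 − rank ∂_3 = (10 − 10) − 0 = 0, and there is no ∂_3, so H_2 ≅ 0.

(K is a triangulation of the real projective plane RP^2.)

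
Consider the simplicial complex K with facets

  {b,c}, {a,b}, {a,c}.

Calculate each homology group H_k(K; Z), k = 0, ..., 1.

Fix the vertex order a < b < c and write every simplex with vertices in increasing order. Then dim K = 1 and the simplices of K are:

  0-simplices (3): a, b, c
  1-simplices (3): ab, ac, bc

Hence C_0 ≅ Z^3, C_1 ≅ Z^3.

Boundary ∂_1: C_1 → C_0 sends each edge [p,q] (with p < q) to q − p.
As a 3×3 matrix over Z this has rank 2, with invariant factors (1,1).

Now H_k = ker ∂_k / im ∂_{k+1}, so:

  H_0: rank C_0 − rank ∂_1 = 3 − 2 = 1, and the invariant factors of ∂_1 are all 1, so H_0 ≅ Z.
  H_1: rank ker ∂_1 − rank ∂_2 = (3 − 2) − 0 = 1, and there is no ∂_2, so H_1 ≅ Z.

H_0 ≅ Z,  H_1 ≅ Z.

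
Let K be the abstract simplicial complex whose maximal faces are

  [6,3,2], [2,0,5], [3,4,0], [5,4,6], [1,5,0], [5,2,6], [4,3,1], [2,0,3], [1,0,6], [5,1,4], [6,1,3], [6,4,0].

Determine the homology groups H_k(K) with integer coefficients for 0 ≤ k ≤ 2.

K has 7 vertices, 18 edges, 12 triangles.
rank ∂_0 = 0, rank ∂_1 = 6 ⇒ b_0 = 7 − 0 − 6 = 1; all invariant factors of ∂_1 are 1 so no torsion. So H_0 ≅ Z.
rank ∂_1 = 6, rank ∂_2 = 12 ⇒ b_1 = 18 − 6 − 12 = 0; ∂_2 has invariant factor(s) [2] giving torsion. So H_1 ≅ Z_2.
rank ∂_2 = 12, rank ∂_3 = 0 ⇒ b_2 = 12 − 12 − 0 = 0. So H_2 ≅ 0.

H_0 = Z,  H_1 = Z_2,  H_2 = 0.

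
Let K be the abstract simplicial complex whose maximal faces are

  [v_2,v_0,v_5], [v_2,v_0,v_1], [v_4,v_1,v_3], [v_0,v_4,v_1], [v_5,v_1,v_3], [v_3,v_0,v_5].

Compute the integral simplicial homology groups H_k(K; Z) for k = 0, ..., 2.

Fix the vertex order v_0 < v_1 < v_2 < v_3 < v_4 < v_5 and write every simplex with vertices in increasing order. Then dim K = 2 and the simplices of K are:

  0-simplices (6): [v_0], [v_1], [v_2], [v_3], [v_4], [v_5]
  1-simplices (12): [v_0,v_1], [v_0,v_2], [v_0,v_3], [v_0,v_4], [v_0,v_5], [v_1,v_2], [v_1,v_3], [v_1,v_4], [v_1,v_5], [v_2,v_5], [v_3,v_4], [v_3,v_5]
  2-simplices (6): [v_0,v_1,v_2], [v_0,v_1,v_4], [v_0,v_2,v_5], [v_0,v_3,v_5], [v_1,v_3,v_4], [v_1,v_3,v_5]

giving chain groups C_0 ≅ Z^6, C_1 ≅ Z^12, C_2 ≅ Z^6.

Boundary ∂_1: C_1 → C_0 maps an edge to its endpoints' difference, ∂[p,q] = q − p. For instance
  ∂[v_3,v_5] = [v_5] − [v_3].
The 6×12 boundary matrix has rank 5 and Smith normal form diag(1,1,1,1,1).

∂_2: C_2 → C_1 maps a triangle to the signed sum of its edges. For instance
  ∂[v_1,v_3,v_4] = [v_3,v_4] − [v_1,v_4] + [v_1,v_3],
  ∂[v_0,v_3,v_5] = [v_3,v_5] − [v_0,v_5] + [v_0,v_3].
The 12×6 boundary matrix has rank 6 and Smith normal form diag(1,1,1,1,1,1).

Reading off H_k = ker ∂_k / im ∂_{k+1}:

  H_0: rank C_0 − rank ∂_1 = 6 − 5 = 1, and the invariant factors of ∂_1 are all 1, so H_0 ≅ Z.
  H_1: rank ker ∂_1 − rank ∂_2 = (12 − 5) − 6 = 1, and the invariant factors of ∂_2 are all 1, so H_1 ≅ Z.
  H_2: rank ker ∂_2 − rank ∂_3 = (6 − 6) − 0 = 0, and there is no ∂_3, so H_2 ≅ 0.

As a check, the Euler characteristic is 6 − 12 + 6 = 0, which agrees with 1 − 1 + 0 = 0.

H_0 ≅ Z,  H_1 ≅ Z,  H_2 = 0.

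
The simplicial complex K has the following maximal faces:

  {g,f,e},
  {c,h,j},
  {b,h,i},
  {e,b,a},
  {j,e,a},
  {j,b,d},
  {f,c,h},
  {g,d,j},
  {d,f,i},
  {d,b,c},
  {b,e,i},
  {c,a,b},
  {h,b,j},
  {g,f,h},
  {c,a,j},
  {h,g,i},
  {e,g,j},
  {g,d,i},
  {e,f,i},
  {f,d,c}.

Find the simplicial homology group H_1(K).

Take the total order a < b < c < d < e < f < g < h < i < j on the vertex set. Then K (dimension 2) consists of the simplices:

  0-simplices (10): a, b, c, d, e, f, g, h, i, j
  1-simplices (30): ab, ac, ae, aj, bc, bd, be, bh, bi, bj, cd, cf, ch, cj, df, dg, di, dj, ef, eg, ei, ej, fg, fh, fi, gh, gi, gj, hi, hj
  2-simplices (20): abc, abe, acj, aej, bcd, bdj, bei, bhi, bhj, cdf, cfh, chj, dfi, dgi, dgj, efg, efi, egj, fgh, ghi

so the chain groups are C_0 ≅ Z^10, C_1 ≅ Z^30, C_2 ≅ Z^20.

∂_1: C_1 → C_0 is given by ∂[p,q] = [q] − [p]. For instance
  ∂ae = e − a.
As a 10×30 matrix over Z this has rank 9, with invariant factors (1,1,1,1,1,1,1,1,1).

Boundary ∂_2: C_2 → C_1 acts by ∂[p,q,r] = [q,r] − [p,r] + [p,q]. For instance
  ∂bei = ei − bi + be,
  ∂efi = fi − ei + ef.
The resulting 30×20 matrix has rank 20, and its Smith normal form has invariant factors (1,1,1,1,1,1,1,1,1,1,1,1,1,1,1,1,1,1,1,2).

Reading off H_k = ker ∂_k / im ∂_{k+1}:

  H_1: rank ker ∂_1 − rank ∂_2 = (30 − 9) − 20 = 1, and ∂_2 has invariant factor 2 > 1, so H_1 ≅ Z ⊕ Z/2.

H_1 = Z ⊕ Z/2.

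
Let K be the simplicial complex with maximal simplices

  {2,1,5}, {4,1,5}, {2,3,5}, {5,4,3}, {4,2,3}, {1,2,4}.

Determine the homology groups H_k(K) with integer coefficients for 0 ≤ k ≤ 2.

We work with the vertex ordering 1 < 2 < 3 < 4 < 5. The simplices of K, each written with vertices in increasing order, are:

  0-simplices (5): [1], [2], [3], [4], [5]
  1-simplices (9): [1,2], [1,4], [1,5], [2,3], [2,4], [2,5], [3,4], [3,5], [4,5]
  2-simplices (6): [1,2,4], [1,2,5], [1,4,5], [2,3,4], [2,3,5], [3,4,5]

so the chain groups are C_0 ≅ Z^5, C_1 ≅ Z^9, C_2 ≅ Z^6.

∂_1: C_1 → C_0 is given by ∂[p,q] = [q] − [p].
As a 5×9 matrix over Z this has rank 4, with invariant factors (1,1,1,1).

The boundary map ∂_2: C_2 → C_1 acts by ∂[p,q,r] = [q,r] − [p,r] + [p,q]. For instance
  ∂[2,3,4] = [3,4] − [2,4] + [2,3],
  ∂[1,2,4] = [2,4] − [1,4] + [1,2].
The resulting 9×6 matrix has rank 5, and its Smith normal form has invariant factors (1,1,1,1,1).

From H_k ≅ ker(∂_k) / im(∂_{k+1}) we obtain:

  H_0: rank C_0 − rank ∂_1 = 5 − 4 = 1, and the invariant factors of ∂_1 are all 1, so H_0 ≅ Z.
  H_1: rank ker ∂_1 − rank ∂_2 = (9 − 4) − 5 = 0, and the invariant factors of ∂_2 are all 1, so H_1 ≅ 0.
  H_2: rank ker ∂_2 − rank ∂_3 = (6 − 5) − 0 = 1, and there is no ∂_3, so H_2 ≅ Z.

As a check, the Euler characteristic is 5 − 9 + 6 = 2, which agrees with 1 − 0 + 1 = 2.

H_0 = Z,  H_1 = 0,  H_2 = Z.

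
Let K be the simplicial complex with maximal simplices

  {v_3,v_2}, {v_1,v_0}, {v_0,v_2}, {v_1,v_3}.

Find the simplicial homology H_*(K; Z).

H_0 ≅ Z,  H_1 ≅ Z.

Fix the vertex order v_0 < v_1 < v_2 < v_3 and write every simplex with vertices in increasing order. Then dim K = 1 and the simplices of K are:

  0-simplices (4): [v_0], [v_1], [v_2], [v_3]
  1-simplices (4): [v_0,v_1], [v_0,v_2], [v_1,v_3], [v_2,v_3]

so the chain groups are C_0 ≅ Z^4, C_1 ≅ Z^4.

Boundary ∂_1: C_1 → C_0 sends each edge [p,q] (with p < q) to q − p.
The resulting 4×4 matrix has rank 3, and its Smith normal form has invariant factors (1,1,1).

Reading off H_k = ker ∂_k / im ∂_{k+1}:

  H_0: rank C_0 − rank ∂_1 = 4 − 3 = 1, and the invariant factors of ∂_1 are all 1, so H_0 = Z.
  H_1: rank ker ∂_1 − rank ∂_2 = (4 − 3) − 0 = 1, and there is no ∂_2, so H_1 = Z.

As a check, the Euler characteristic is 4 − 4 = 0, which agrees with 1 − 1 = 0.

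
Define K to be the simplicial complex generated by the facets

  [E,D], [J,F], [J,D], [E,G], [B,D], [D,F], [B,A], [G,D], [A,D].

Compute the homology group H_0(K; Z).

H_0 ≅ Z.

Take the total order A < B < D < E < F < G < J on the vertex set. Then K (dimension 1) consists of the simplices:

  0-simplices (7): A, B, D, E, F, G, J
  1-simplices (9): AB, AD, BD, DE, DF, DG, DJ, EG, FJ

Hence C_0 ≅ Z^7, C_1 ≅ Z^9.

The boundary map ∂_1: C_1 → C_0 sends each edge [p,q] (with p < q) to q − p. For instance
  ∂DF = F − D.
This gives a 7×9 integer matrix of rank 6; reducing to Smith normal form yields diagonal entries (1,1,1,1,1,1).

From H_k ≅ ker(∂_k) / im(∂_{k+1}) we obtain:

  H_0: rank C_0 − rank ∂_1 = 7 − 6 = 1, and the invariant factors of ∂_1 are all 1, so H_0 = Z.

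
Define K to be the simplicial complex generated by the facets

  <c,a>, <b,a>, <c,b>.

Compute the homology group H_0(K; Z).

We work with the vertex ordering a < b < c. The simplices of K, each written with vertices in increasing order, are:

  0-simplices (3): a, b, c
  1-simplices (3): ab, ac, bc

Hence C_0 ≅ Z^3, C_1 ≅ Z^3.

The boundary map ∂_1: C_1 → C_0 is given by ∂[p,q] = [q] − [p]. For instance
  ∂bc = c − b.
The 3×3 boundary matrix has rank 2 and Smith normal form diag(1,1).

Now H_k = ker ∂_k / im ∂_{k+1}, so:

  H_0: rank C_0 − rank ∂_1 = 3 − 2 = 1, and the invariant factors of ∂_1 are all 1, so H_0 ≅ Z.

(K is a triangulation of the circle S^1.)

H_0 = Z.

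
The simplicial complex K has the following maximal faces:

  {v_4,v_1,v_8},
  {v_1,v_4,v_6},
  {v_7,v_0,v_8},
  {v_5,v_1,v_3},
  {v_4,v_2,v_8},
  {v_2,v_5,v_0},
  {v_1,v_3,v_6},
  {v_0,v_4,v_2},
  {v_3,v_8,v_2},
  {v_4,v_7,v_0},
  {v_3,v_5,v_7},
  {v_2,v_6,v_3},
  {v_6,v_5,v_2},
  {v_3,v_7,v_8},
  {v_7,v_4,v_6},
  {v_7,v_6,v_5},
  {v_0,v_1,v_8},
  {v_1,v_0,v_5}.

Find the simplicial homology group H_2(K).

H_2 ≅ 0.

K has 9 vertices, 27 edges, 18 triangles.
rank ∂_2 = 18, rank ∂_3 = 0 ⇒ b_2 = 18 − 18 − 0 = 0. So H_2 ≅ 0.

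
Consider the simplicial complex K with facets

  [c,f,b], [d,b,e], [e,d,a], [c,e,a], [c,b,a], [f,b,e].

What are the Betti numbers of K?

Fix the vertex order a < b < c < d < e < f and write every simplex with vertices in increasing order. Then dim K = 2 and the simplices of K are:

  0-simplices (6): a, b, c, d, e, f
  1-simplices (12): ab, ac, ad, ae, bc, bd, be, bf, ce, cf, de, ef
  2-simplices (6): abc, ace, ade, bcf, bde, bef

so the chain groups are C_0 ≅ Z^6, C_1 ≅ Z^12, C_2 ≅ Z^6.

The boundary map ∂_1: C_1 → C_0 sends each edge [p,q] (with p < q) to q − p. For instance
  ∂ab = b − a.
The 6×12 boundary matrix has rank 5 and Smith normal form diag(1,1,1,1,1).

∂_2: C_2 → C_1 maps a triangle to the signed sum of its edges. For instance
  ∂abc = bc − ac + ab,
  ∂ade = de − ae + ad.
This gives a 12×6 integer matrix of rank 6; reducing to Smith normal form yields diagonal entries (1,1,1,1,1,1).

Computing H_k = (kernel of ∂_k) / (image of ∂_{k+1}):

  H_0: rank C_0 − rank ∂_1 = 6 − 5 = 1, and the invariant factors of ∂_1 are all 1, so H_0 = Z.
  H_1: rank ker ∂_1 − rank ∂_2 = (12 − 5) − 6 = 1, and the invariant factors of ∂_2 are all 1, so H_1 = Z.
  H_2: rank ker ∂_2 − rank ∂_3 = (6 − 6) − 0 = 0, and there is no ∂_3, so H_2 = 0.

As a check, the Euler characteristic is 6 − 12 + 6 = 0, which agrees with 1 − 1 + 0 = 0.

Hence the Betti numbers are b_0 = 1, b_1 = 1, b_2 = 0.

b_0 = 1, b_1 = 1, b_2 = 0.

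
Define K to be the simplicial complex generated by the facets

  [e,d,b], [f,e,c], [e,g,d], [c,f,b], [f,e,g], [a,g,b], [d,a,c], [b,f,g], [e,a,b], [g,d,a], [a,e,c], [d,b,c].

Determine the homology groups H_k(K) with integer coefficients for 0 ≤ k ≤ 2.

Order the vertices as a < b < c < d < e < f < g. Listing each simplex with vertices in this order, K has dimension 2 with simplices:

  0-simplices (7): a, b, c, d, e, f, g
  1-simplices (18): ab, ac, ad, ae, ag, bc, bd, be, bf, bg, cd, ce, cf, de, dg, ef, eg, fg
  2-simplices (12): abe, abg, acd, ace, adg, bcd, bcf, bde, bfg, cef, deg, efg

Hence C_0 ≅ Z^7, C_1 ≅ Z^18, C_2 ≅ Z^12.

The boundary map ∂_1: C_1 → C_0 is given by ∂[p,q] = [q] − [p]. For instance
  ∂cf = f − c.
The resulting 7×18 matrix has rank 6, and its Smith normal form has invariant factors (1,1,1,1,1,1).

Boundary ∂_2: C_2 → C_1 sends each 2-simplex [p,q,r] to [q,r] − [p,r] + [p,q]. For instance
  ∂bde = de − be + bd,
  ∂bfg = fg − bg + bf.
The resulting 18×12 matrix has rank 12, and its Smith normal form has invariant factors (1,1,1,1,1,1,1,1,1,1,1,2).

Computing H_k = (kernel of ∂_k) / (image of ∂_{k+1}):

  H_0: rank C_0 − rank ∂_1 = 7 − 6 = 1, and the invariant factors of ∂_1 are all 1, so H_0 ≅ Z.
  H_1: rank ker ∂_1 − rank ∂_2 = (18 − 6) − 12 = 0, and ∂_2 has invariant factor 2 > 1, so H_1 ≅ Z/2.
  H_2: rank ker ∂_2 − rank ∂_3 = (12 − 12) − 0 = 0, and there is no ∂_3, so H_2 ≅ 0.

As a check, the Euler characteristic is 7 − 18 + 12 = 1, which agrees with 1 − 0 + 0 = 1.
(K is a triangulation of the real projective plane RP^2.)

H_0 = Z,  H_1 = Z/2,  H_2 = 0.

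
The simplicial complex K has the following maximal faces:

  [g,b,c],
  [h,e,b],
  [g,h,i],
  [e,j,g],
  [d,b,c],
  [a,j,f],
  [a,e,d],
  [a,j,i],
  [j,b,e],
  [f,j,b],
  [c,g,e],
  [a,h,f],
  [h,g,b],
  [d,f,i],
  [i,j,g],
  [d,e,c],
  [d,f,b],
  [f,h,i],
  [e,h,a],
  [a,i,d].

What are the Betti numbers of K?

Take the total order a < b < c < d < e < f < g < h < i < j on the vertex set. Then K (dimension 2) consists of the simplices:

  0-simplices (10): a, b, c, d, e, f, g, h, i, j
  1-simplices (30): ad, ae, af, ah, ai, aj, bc, bd, be, bf, bg, bh, bj, cd, ce, cg, de, df, di, eg, eh, ej, fh, fi, fj, gh, gi, gj, hi, ij
  2-simplices (20): ade, adi, aeh, afh, afj, aij, bcd, bcg, bdf, beh, bej, bfj, bgh, cde, ceg, dfi, egj, fhi, ghi, gij

so the chain groups are C_0 ≅ Z^10, C_1 ≅ Z^30, C_2 ≅ Z^20.

∂_1: C_1 → C_0 maps an edge to its endpoints' difference, ∂[p,q] = q − p. For instance
  ∂bd = d − b.
The 10×30 boundary matrix has rank 9 and Smith normal form diag(1,1,1,1,1,1,1,1,1).

∂_2: C_2 → C_1 acts by ∂[p,q,r] = [q,r] − [p,r] + [p,q]. For instance
  ∂fhi = hi − fi + fh,
  ∂egj = gj − ej + eg.
This gives a 30×20 integer matrix of rank 20; reducing to Smith normal form yields diagonal entries (1,1,1,1,1,1,1,1,1,1,1,1,1,1,1,1,1,1,1,2).

From H_k ≅ ker(∂_k) / im(∂_{k+1}) we obtain:

  H_0: rank C_0 − rank ∂_1 = 10 − 9 = 1, and the invariant factors of ∂_1 are all 1, so H_0 = Z.
  H_1: rank ker ∂_1 − rank ∂_2 = (30 − 9) − 20 = 1, and ∂_2 has invariant factor 2 > 1, so H_1 = Z ⊕ Z/2Z.
  H_2: rank ker ∂_2 − rank ∂_3 = (20 − 20) − 0 = 0, and there is no ∂_3, so H_2 = 0.

As a check, the Euler characteristic is 10 − 30 + 20 = 0, which agrees with 1 − 1 + 0 = 0.

Hence the Betti numbers are b_0 = 1, b_1 = 1, b_2 = 0.

b_0 = 1, b_1 = 1, b_2 = 0.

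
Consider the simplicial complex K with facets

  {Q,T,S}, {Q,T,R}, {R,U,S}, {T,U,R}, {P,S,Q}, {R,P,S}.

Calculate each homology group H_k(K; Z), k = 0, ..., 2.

H_0 = Z,  H_1 = Z,  H_2 = 0.

Take the total order P < Q < R < S < T < U on the vertex set. Then K (dimension 2) consists of the simplices:

  0-simplices (6): P, Q, R, S, T, U
  1-simplices (12): PQ, PR, PS, QR, QS, QT, RS, RT, RU, ST, SU, TU
  2-simplices (6): PQS, PRS, QRT, QST, RSU, RTU

giving chain groups C_0 ≅ Z^6, C_1 ≅ Z^12, C_2 ≅ Z^6.

The boundary map ∂_1: C_1 → C_0 sends each edge [p,q] (with p < q) to q − p. For instance
  ∂RS = S − R.
This gives a 6×12 integer matrix of rank 5; reducing to Smith normal form yields diagonal entries (1,1,1,1,1).

∂_2: C_2 → C_1 acts by ∂[p,q,r] = [q,r] − [p,r] + [p,q]. For instance
  ∂QST = ST − QT + QS,
  ∂RTU = TU − RU + RT.
The 12×6 boundary matrix has rank 6 and Smith normal form diag(1,1,1,1,1,1).

Reading off H_k = ker ∂_k / im ∂_{k+1}:

  H_0: rank C_0 − rank ∂_1 = 6 − 5 = 1, and the invariant factors of ∂_1 are all 1, so H_0 = Z.
  H_1: rank ker ∂_1 − rank ∂_2 = (12 − 5) − 6 = 1, and the invariant factors of ∂_2 are all 1, so H_1 = Z.
  H_2: rank ker ∂_2 − rank ∂_3 = (6 − 6) − 0 = 0, and there is no ∂_3, so H_2 = 0.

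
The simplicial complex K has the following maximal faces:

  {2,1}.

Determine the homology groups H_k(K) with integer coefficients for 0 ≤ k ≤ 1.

We work with the vertex ordering 1 < 2. The simplices of K, each written with vertices in increasing order, are:

  0-simplices (2): [1], [2]
  1-simplices (1): [1,2]

Hence C_0 ≅ Z^2, C_1 ≅ Z^1.

Boundary ∂_1: C_1 → C_0 sends each edge [p,q] (with p < q) to q − p. For instance
  ∂[1,2] = [2] − [1].
This gives a 2×1 integer matrix of rank 1; reducing to Smith normal form yields diagonal entries (1).

Computing H_k = (kernel of ∂_k) / (image of ∂_{k+1}):

  H_0: rank C_0 − rank ∂_1 = 2 − 1 = 1, and the invariant factors of ∂_1 are all 1, so H_0 = Z.
  H_1: rank ker ∂_1 − rank ∂_2 = (1 − 1) − 0 = 0, and there is no ∂_2, so H_1 = 0.

H_0 = Z,  H_1 = 0.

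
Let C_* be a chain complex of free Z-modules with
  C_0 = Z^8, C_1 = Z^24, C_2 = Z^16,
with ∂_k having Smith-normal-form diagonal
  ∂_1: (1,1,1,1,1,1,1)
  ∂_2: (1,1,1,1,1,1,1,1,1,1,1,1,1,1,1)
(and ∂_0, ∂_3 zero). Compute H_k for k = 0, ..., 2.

H_0: b_0 = 8 − 0 − 7 = 1; torsion from ∂_1 factors > 1: none. So H_0 ≅ Z.
H_1: b_1 = 24 − 7 − 15 = 2; torsion from ∂_2 factors > 1: none. So H_1 ≅ Z^2.
H_2: b_2 = 16 − 15 − 0 = 1; torsion from ∂_3 factors > 1: none. So H_2 ≅ Z.

H_0 ≅ Z,  H_1 ≅ Z^2,  H_2 ≅ Z.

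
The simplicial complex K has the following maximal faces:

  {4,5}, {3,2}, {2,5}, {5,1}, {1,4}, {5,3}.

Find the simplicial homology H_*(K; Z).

H_0 ≅ Z,  H_1 ≅ Z^2.

Order the vertices as 1 < 2 < 3 < 4 < 5. Listing each simplex with vertices in this order, K has dimension 1 with simplices:

  0-simplices (5): [1], [2], [3], [4], [5]
  1-simplices (6): [1,4], [1,5], [2,3], [2,5], [3,5], [4,5]

giving chain groups C_0 ≅ Z^5, C_1 ≅ Z^6.

Boundary ∂_1: C_1 → C_0 maps an edge to its endpoints' difference, ∂[p,q] = q − p.
The 5×6 boundary matrix has rank 4 and Smith normal form diag(1,1,1,1).

Computing H_k = (kernel of ∂_k) / (image of ∂_{k+1}):

  H_0: rank C_0 − rank ∂_1 = 5 − 4 = 1, and the invariant factors of ∂_1 are all 1, so H_0 = Z.
  H_1: rank ker ∂_1 − rank ∂_2 = (6 − 4) − 0 = 2, and there is no ∂_2, so H_1 = Z^2.

As a check, the Euler characteristic is 5 − 6 = -1, which agrees with 1 − 2 = -1.
(K is a triangulation of a wedge of 2 circles.)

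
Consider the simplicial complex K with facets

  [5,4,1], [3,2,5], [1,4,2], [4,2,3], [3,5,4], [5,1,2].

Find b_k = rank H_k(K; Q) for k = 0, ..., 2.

b_0 = 1, b_1 = 0, b_2 = 1.

K has 5 vertices, 9 edges, 6 triangles.
rank ∂_0 = 0, rank ∂_1 = 4 ⇒ b_0 = 5 − 0 − 4 = 1; all invariant factors of ∂_1 are 1 so no torsion. So H_0 = Z.
rank ∂_1 = 4, rank ∂_2 = 5 ⇒ b_1 = 9 − 4 − 5 = 0; all invariant factors of ∂_2 are 1 so no torsion. So H_1 = 0.
rank ∂_2 = 5, rank ∂_3 = 0 ⇒ b_2 = 6 − 5 − 0 = 1. So H_2 = Z.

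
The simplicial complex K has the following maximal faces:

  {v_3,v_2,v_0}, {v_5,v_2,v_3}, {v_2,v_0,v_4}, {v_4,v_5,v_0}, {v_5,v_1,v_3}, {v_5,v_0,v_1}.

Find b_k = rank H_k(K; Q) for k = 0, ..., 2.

Order the vertices as v_0 < v_1 < v_2 < v_3 < v_4 < v_5. Listing each simplex with vertices in this order, K has dimension 2 with simplices:

  0-simplices (6): [v_0], [v_1], [v_2], [v_3], [v_4], [v_5]
  1-simplices (12): [v_0,v_1], [v_0,v_2], [v_0,v_3], [v_0,v_4], [v_0,v_5], [v_1,v_3], [v_1,v_5], [v_2,v_3], [v_2,v_4], [v_2,v_5], [v_3,v_5], [v_4,v_5]
  2-simplices (6): [v_0,v_1,v_5], [v_0,v_2,v_3], [v_0,v_2,v_4], [v_0,v_4,v_5], [v_1,v_3,v_5], [v_2,v_3,v_5]

Hence C_0 ≅ Z^6, C_1 ≅ Z^12, C_2 ≅ Z^6.

The boundary map ∂_1: C_1 → C_0 is given by ∂[p,q] = [q] − [p].
As a 6×12 matrix over Z this has rank 5, with invariant factors (1,1,1,1,1).

∂_2: C_2 → C_1 maps a triangle to the signed sum of its edges. For instance
  ∂[v_0,v_1,v_5] = [v_1,v_5] − [v_0,v_5] + [v_0,v_1],
  ∂[v_2,v_3,v_5] = [v_3,v_5] − [v_2,v_5] + [v_2,v_3].
As a 12×6 matrix over Z this has rank 6, with invariant factors (1,1,1,1,1,1).

From H_k ≅ ker(∂_k) / im(∂_{k+1}) we obtain:

  H_0: rank C_0 − rank ∂_1 = 6 − 5 = 1, and the invariant factors of ∂_1 are all 1, so H_0 = Z.
  H_1: rank ker ∂_1 − rank ∂_2 = (12 − 5) − 6 = 1, and the invariant factors of ∂_2 are all 1, so H_1 = Z.
  H_2: rank ker ∂_2 − rank ∂_3 = (6 − 6) − 0 = 0, and there is no ∂_3, so H_2 = 0.

Hence the Betti numbers are b_0 = 1, b_1 = 1, b_2 = 0.

b_0 = 1, b_1 = 1, b_2 = 0.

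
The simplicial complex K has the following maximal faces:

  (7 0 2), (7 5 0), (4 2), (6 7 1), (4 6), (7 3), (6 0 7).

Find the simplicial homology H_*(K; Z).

H_0 ≅ Z,  H_1 ≅ Z,  H_2 = 0.

We work with the vertex ordering 0 < 1 < 2 < 3 < 4 < 5 < 6 < 7. The simplices of K, each written with vertices in increasing order, are:

  0-simplices (8): [0], [1], [2], [3], [4], [5], [6], [7]
  1-simplices (12): [0,2], [0,5], [0,6], [0,7], [1,6], [1,7], [2,4], [2,7], [3,7], [4,6], [5,7], [6,7]
  2-simplices (4): [0,2,7], [0,5,7], [0,6,7], [1,6,7]

Hence C_0 ≅ Z^8, C_1 ≅ Z^12, C_2 ≅ Z^4.

Boundary ∂_1: C_1 → C_0 is given by ∂[p,q] = [q] − [p]. For instance
  ∂[1,6] = [6] − [1].
The resulting 8×12 matrix has rank 7, and its Smith normal form has invariant factors (1,1,1,1,1,1,1).

∂_2: C_2 → C_1 sends each 2-simplex [p,q,r] to [q,r] − [p,r] + [p,q]. For instance
  ∂[1,6,7] = [6,7] − [1,7] + [1,6],
  ∂[0,6,7] = [6,7] − [0,7] + [0,6].
As a 12×4 matrix over Z this has rank 4, with invariant factors (1,1,1,1).

From H_k ≅ ker(∂_k) / im(∂_{k+1}) we obtain:

  H_0: rank C_0 − rank ∂_1 = 8 − 7 = 1, and the invariant factors of ∂_1 are all 1, so H_0 ≅ Z.
  H_1: rank ker ∂_1 − rank ∂_2 = (12 − 7) − 4 = 1, and the invariant factors of ∂_2 are all 1, so H_1 ≅ Z.
  H_2: rank ker ∂_2 − rank ∂_3 = (4 − 4) − 0 = 0, and there is no ∂_3, so H_2 ≅ 0.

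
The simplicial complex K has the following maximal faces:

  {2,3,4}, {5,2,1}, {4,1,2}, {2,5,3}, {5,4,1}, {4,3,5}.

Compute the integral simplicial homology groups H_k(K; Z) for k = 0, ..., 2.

H_0 ≅ Z,  H_1 = 0,  H_2 ≅ Z.

Take the total order 1 < 2 < 3 < 4 < 5 on the vertex set. Then K (dimension 2) consists of the simplices:

  0-simplices (5): [1], [2], [3], [4], [5]
  1-simplices (9): [1,2], [1,4], [1,5], [2,3], [2,4], [2,5], [3,4], [3,5], [4,5]
  2-simplices (6): [1,2,4], [1,2,5], [1,4,5], [2,3,4], [2,3,5], [3,4,5]

giving chain groups C_0 ≅ Z^5, C_1 ≅ Z^9, C_2 ≅ Z^6.

The boundary map ∂_1: C_1 → C_0 is given by ∂[p,q] = [q] − [p].
As a 5×9 matrix over Z this has rank 4, with invariant factors (1,1,1,1).

∂_2: C_2 → C_1 maps a triangle to the signed sum of its edges. For instance
  ∂[1,4,5] = [4,5] − [1,5] + [1,4],
  ∂[1,2,4] = [2,4] − [1,4] + [1,2].
The 9×6 boundary matrix has rank 5 and Smith normal form diag(1,1,1,1,1).

Computing H_k = (kernel of ∂_k) / (image of ∂_{k+1}):

  H_0: rank C_0 − rank ∂_1 = 5 − 4 = 1, and the invariant factors of ∂_1 are all 1, so H_0 ≅ Z.
  H_1: rank ker ∂_1 − rank ∂_2 = (9 − 4) − 5 = 0, and the invariant factors of ∂_2 are all 1, so H_1 ≅ 0.
  H_2: rank ker ∂_2 − rank ∂_3 = (6 − 5) − 0 = 1, and there is no ∂_3, so H_2 ≅ Z.

(K is a triangulation of the 2-sphere S^2.)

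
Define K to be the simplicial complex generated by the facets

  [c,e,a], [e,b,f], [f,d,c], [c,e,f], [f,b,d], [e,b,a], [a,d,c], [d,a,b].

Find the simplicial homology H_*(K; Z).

We work with the vertex ordering a < b < c < d < e < f. The simplices of K, each written with vertices in increasing order, are:

  0-simplices (6): a, b, c, d, e, f
  1-simplices (12): ab, ac, ad, ae, bd, be, bf, cd, ce, cf, df, ef
  2-simplices (8): abd, abe, acd, ace, bdf, bef, cdf, cef

giving chain groups C_0 ≅ Z^6, C_1 ≅ Z^12, C_2 ≅ Z^8.

The boundary map ∂_1: C_1 → C_0 maps an edge to its endpoints' difference, ∂[p,q] = q − p. For instance
  ∂be = e − b.
This gives a 6×12 integer matrix of rank 5; reducing to Smith normal form yields diagonal entries (1,1,1,1,1).

Boundary ∂_2: C_2 → C_1 maps a triangle to the signed sum of its edges. For instance
  ∂abd = bd − ad + ab,
  ∂abe = be − ae + ab.
The resulting 12×8 matrix has rank 7, and its Smith normal form has invariant factors (1,1,1,1,1,1,1).

Now H_k = ker ∂_k / im ∂_{k+1}, so:

  H_0: rank C_0 − rank ∂_1 = 6 − 5 = 1, and the invariant factors of ∂_1 are all 1, so H_0 ≅ Z.
  H_1: rank ker ∂_1 − rank ∂_2 = (12 − 5) − 7 = 0, and the invariant factors of ∂_2 are all 1, so H_1 ≅ 0.
  H_2: rank ker ∂_2 − rank ∂_3 = (8 − 7) − 0 = 1, and there is no ∂_3, so H_2 ≅ Z.

(K is a triangulation of the 2-sphere S^2.)

H_0 = Z,  H_1 = 0,  H_2 = Z.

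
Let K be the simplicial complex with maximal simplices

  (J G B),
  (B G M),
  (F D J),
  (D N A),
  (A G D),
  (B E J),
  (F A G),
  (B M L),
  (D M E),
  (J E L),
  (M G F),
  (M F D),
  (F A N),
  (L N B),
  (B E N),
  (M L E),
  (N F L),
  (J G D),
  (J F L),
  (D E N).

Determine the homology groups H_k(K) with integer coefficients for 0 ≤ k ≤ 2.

H_0 ≅ Z,  H_1 ≅ Z ⊕ Z_2,  H_2 = 0.

Take the total order A < B < D < E < F < G < J < L < M < N on the vertex set. Then K (dimension 2) consists of the simplices:

  0-simplices (10): A, B, D, E, F, G, J, L, M, N
  1-simplices (30): AD, AF, AG, AN, BE, BG, BJ, BL, BM, BN, DE, DF, DG, DJ, DM, DN, EJ, EL, EM, EN, FG, FJ, FL, FM, FN, GJ, GM, JL, LM, LN
  2-simplices (20): ADG, ADN, AFG, AFN, BEJ, BEN, BGJ, BGM, BLM, BLN, DEM, DEN, DFJ, DFM, DGJ, EJL, ELM, FGM, FJL, FLN

giving chain groups C_0 ≅ Z^10, C_1 ≅ Z^30, C_2 ≅ Z^20.

The boundary map ∂_1: C_1 → C_0 maps an edge to its endpoints' difference, ∂[p,q] = q − p. For instance
  ∂DE = E − D.
The 10×30 boundary matrix has rank 9 and Smith normal form diag(1,1,1,1,1,1,1,1,1).

Boundary ∂_2: C_2 → C_1 acts by ∂[p,q,r] = [q,r] − [p,r] + [p,q]. For instance
  ∂FGM = GM − FM + FG,
  ∂BLM = LM − BM + BL.
As a 30×20 matrix over Z this has rank 20, with invariant factors (1,1,1,1,1,1,1,1,1,1,1,1,1,1,1,1,1,1,1,2).

Computing H_k = (kernel of ∂_k) / (image of ∂_{k+1}):

  H_0: rank C_0 − rank ∂_1 = 10 − 9 = 1, and the invariant factors of ∂_1 are all 1, so H_0 ≅ Z.
  H_1: rank ker ∂_1 − rank ∂_2 = (30 − 9) − 20 = 1, and ∂_2 has invariant factor 2 > 1, so H_1 ≅ Z ⊕ Z_2.
  H_2: rank ker ∂_2 − rank ∂_3 = (20 − 20) − 0 = 0, and there is no ∂_3, so H_2 ≅ 0.

As a check, the Euler characteristic is 10 − 30 + 20 = 0, which agrees with 1 − 1 + 0 = 0.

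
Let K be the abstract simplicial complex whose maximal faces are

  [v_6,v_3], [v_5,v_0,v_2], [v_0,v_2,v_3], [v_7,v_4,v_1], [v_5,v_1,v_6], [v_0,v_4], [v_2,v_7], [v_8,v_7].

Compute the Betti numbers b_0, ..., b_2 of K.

Take the total order v_0 < v_1 < v_2 < v_3 < v_4 < v_5 < v_6 < v_7 < v_8 on the vertex set. Then K (dimension 2) consists of the simplices:

  0-simplices (9): [v_0], [v_1], [v_2], [v_3], [v_4], [v_5], [v_6], [v_7], [v_8]
  1-simplices (15): (15 of them)
  2-simplices (4): [v_0,v_2,v_3], [v_0,v_2,v_5], [v_1,v_4,v_7], [v_1,v_5,v_6]

so the chain groups are C_0 ≅ Z^9, C_1 ≅ Z^15, C_2 ≅ Z^4.

The boundary map ∂_1: C_1 → C_0 sends each edge [p,q] (with p < q) to q − p.
This gives a 9×15 integer matrix of rank 8; reducing to Smith normal form yields diagonal entries (1,1,1,1,1,1,1,1).

The boundary map ∂_2: C_2 → C_1 maps a triangle to the signed sum of its edges. For instance
  ∂[v_1,v_5,v_6] = [v_5,v_6] − [v_1,v_6] + [v_1,v_5],
  ∂[v_0,v_2,v_5] = [v_2,v_5] − [v_0,v_5] + [v_0,v_2].
The resulting 15×4 matrix has rank 4, and its Smith normal form has invariant factors (1,1,1,1).

Reading off H_k = ker ∂_k / im ∂_{k+1}:

  H_0: rank C_0 − rank ∂_1 = 9 − 8 = 1, and the invariant factors of ∂_1 are all 1, so H_0 ≅ Z.
  H_1: rank ker ∂_1 − rank ∂_2 = (15 − 8) − 4 = 3, and the invariant factors of ∂_2 are all 1, so H_1 ≅ Z^3.
  H_2: rank ker ∂_2 − rank ∂_3 = (4 − 4) − 0 = 0, and there is no ∂_3, so H_2 ≅ 0.

Hence the Betti numbers are b_0 = 1, b_1 = 3, b_2 = 0.

b_0 = 1, b_1 = 3, b_2 = 0.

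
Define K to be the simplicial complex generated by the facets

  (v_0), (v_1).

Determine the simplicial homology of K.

H_0 = Z^2.

Take the total order v_0 < v_1 on the vertex set. Then K (dimension 0) consists of the simplices:

  0-simplices (2): [v_0], [v_1]

Hence C_0 ≅ Z^2.

Now H_k = ker ∂_k / im ∂_{k+1}, so:

  H_0: rank C_0 − rank ∂_1 = 2 − 0 = 2, and there is no ∂_1, so H_0 ≅ Z^2.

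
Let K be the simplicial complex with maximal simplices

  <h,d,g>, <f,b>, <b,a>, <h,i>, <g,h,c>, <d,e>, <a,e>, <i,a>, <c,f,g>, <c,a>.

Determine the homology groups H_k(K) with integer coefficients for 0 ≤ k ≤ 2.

K has 9 vertices, 14 edges, 3 triangles.
rank ∂_0 = 0, rank ∂_1 = 8 ⇒ b_0 = 9 − 0 − 8 = 1; all invariant factors of ∂_1 are 1 so no torsion. So H_0 ≅ Z.
rank ∂_1 = 8, rank ∂_2 = 3 ⇒ b_1 = 14 − 8 − 3 = 3; all invariant factors of ∂_2 are 1 so no torsion. So H_1 ≅ Z^3.
rank ∂_2 = 3, rank ∂_3 = 0 ⇒ b_2 = 3 − 3 − 0 = 0. So H_2 ≅ 0.

H_0 ≅ Z,  H_1 ≅ Z^3,  H_2 = 0.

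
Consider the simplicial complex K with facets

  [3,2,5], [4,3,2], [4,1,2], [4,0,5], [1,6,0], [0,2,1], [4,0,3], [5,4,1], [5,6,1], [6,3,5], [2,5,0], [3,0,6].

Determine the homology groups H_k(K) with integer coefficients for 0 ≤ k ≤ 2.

Fix the vertex order 0 < 1 < 2 < 3 < 4 < 5 < 6 and write every simplex with vertices in increasing order. Then dim K = 2 and the simplices of K are:

  0-simplices (7): [0], [1], [2], [3], [4], [5], [6]
  1-simplices (18): [0,1], [0,2], [0,3], [0,4], [0,5], [0,6], [1,2], [1,4], [1,5], [1,6], [2,3], [2,4], [2,5], [3,4], [3,5], [3,6], [4,5], [5,6]
  2-simplices (12): [0,1,2], [0,1,6], [0,2,5], [0,3,4], [0,3,6], [0,4,5], [1,2,4], [1,4,5], [1,5,6], [2,3,4], [2,3,5], [3,5,6]

so the chain groups are C_0 ≅ Z^7, C_1 ≅ Z^18, C_2 ≅ Z^12.

The boundary map ∂_1: C_1 → C_0 maps an edge to its endpoints' difference, ∂[p,q] = q − p. For instance
  ∂[0,5] = [5] − [0].
The 7×18 boundary matrix has rank 6 and Smith normal form diag(1,1,1,1,1,1).

The boundary map ∂_2: C_2 → C_1 sends each 2-simplex [p,q,r] to [q,r] − [p,r] + [p,q]. For instance
  ∂[1,2,4] = [2,4] − [1,4] + [1,2],
  ∂[0,1,6] = [1,6] − [0,6] + [0,1].
The 18×12 boundary matrix has rank 12 and Smith normal form diag(1,1,1,1,1,1,1,1,1,1,1,2).

Reading off H_k = ker ∂_k / im ∂_{k+1}:

  H_0: rank C_0 − rank ∂_1 = 7 − 6 = 1, and the invariant factors of ∂_1 are all 1, so H_0 = Z.
  H_1: rank ker ∂_1 − rank ∂_2 = (18 − 6) − 12 = 0, and ∂_2 has invariant factor 2 > 1, so H_1 = Z/2.
  H_2: rank ker ∂_2 − rank ∂_3 = (12 − 12) − 0 = 0, and there is no ∂_3, so H_2 = 0.

As a check, the Euler characteristic is 7 − 18 + 12 = 1, which agrees with 1 − 0 + 0 = 1.

H_0 = Z,  H_1 = Z/2,  H_2 = 0.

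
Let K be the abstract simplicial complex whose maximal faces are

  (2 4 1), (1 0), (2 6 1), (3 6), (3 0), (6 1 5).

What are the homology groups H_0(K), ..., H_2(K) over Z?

Take the total order 0 < 1 < 2 < 3 < 4 < 5 < 6 on the vertex set. Then K (dimension 2) consists of the simplices:

  0-simplices (7): [0], [1], [2], [3], [4], [5], [6]
  1-simplices (10): [0,1], [0,3], [1,2], [1,4], [1,5], [1,6], [2,4], [2,6], [3,6], [5,6]
  2-simplices (3): [1,2,4], [1,2,6], [1,5,6]

Hence C_0 ≅ Z^7, C_1 ≅ Z^10, C_2 ≅ Z^3.

Boundary ∂_1: C_1 → C_0 maps an edge to its endpoints' difference, ∂[p,q] = q − p. For instance
  ∂[2,6] = [6] − [2].
The 7×10 boundary matrix has rank 6 and Smith normal form diag(1,1,1,1,1,1).

∂_2: C_2 → C_1 acts by ∂[p,q,r] = [q,r] − [p,r] + [p,q]. For instance
  ∂[1,5,6] = [5,6] − [1,6] + [1,5],
  ∂[1,2,6] = [2,6] − [1,6] + [1,2].
The 10×3 boundary matrix has rank 3 and Smith normal form diag(1,1,1).

Now H_k = ker ∂_k / im ∂_{k+1}, so:

  H_0: rank C_0 − rank ∂_1 = 7 − 6 = 1, and the invariant factors of ∂_1 are all 1, so H_0 ≅ Z.
  H_1: rank ker ∂_1 − rank ∂_2 = (10 − 6) − 3 = 1, and the invariant factors of ∂_2 are all 1, so H_1 ≅ Z.
  H_2: rank ker ∂_2 − rank ∂_3 = (3 − 3) − 0 = 0, and there is no ∂_3, so H_2 ≅ 0.

H_0 = Z,  H_1 = Z,  H_2 = 0.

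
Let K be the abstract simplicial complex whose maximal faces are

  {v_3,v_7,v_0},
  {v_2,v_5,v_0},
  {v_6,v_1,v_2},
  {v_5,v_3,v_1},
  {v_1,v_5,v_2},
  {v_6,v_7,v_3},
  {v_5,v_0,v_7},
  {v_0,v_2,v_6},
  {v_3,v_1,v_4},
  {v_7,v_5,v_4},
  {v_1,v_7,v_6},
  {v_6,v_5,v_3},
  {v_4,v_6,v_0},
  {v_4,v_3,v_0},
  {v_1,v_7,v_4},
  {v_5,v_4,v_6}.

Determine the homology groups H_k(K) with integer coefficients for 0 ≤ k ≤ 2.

H_0 = Z,  H_1 = Z^2,  H_2 = Z.

Fix the vertex order v_0 < v_1 < v_2 < v_3 < v_4 < v_5 < v_6 < v_7 and write every simplex with vertices in increasing order. Then dim K = 2 and the simplices of K are:

  0-simplices (8): [v_0], [v_1], [v_2], [v_3], [v_4], [v_5], [v_6], [v_7]
  1-simplices (24): (24 of them)
  2-simplices (16): (16 of them)

Hence C_0 ≅ Z^8, C_1 ≅ Z^24, C_2 ≅ Z^16.

Boundary ∂_1: C_1 → C_0 is given by ∂[p,q] = [q] − [p].
This gives a 8×24 integer matrix of rank 7; reducing to Smith normal form yields diagonal entries (1,1,1,1,1,1,1).

∂_2: C_2 → C_1 maps a triangle to the signed sum of its edges. For instance
  ∂[v_1,v_2,v_6] = [v_2,v_6] − [v_1,v_6] + [v_1,v_2],
  ∂[v_1,v_3,v_4] = [v_3,v_4] − [v_1,v_4] + [v_1,v_3].
The resulting 24×16 matrix has rank 15, and its Smith normal form has invariant factors (1,1,1,1,1,1,1,1,1,1,1,1,1,1,1).

From H_k ≅ ker(∂_k) / im(∂_{k+1}) we obtain:

  H_0: rank C_0 − rank ∂_1 = 8 − 7 = 1, and the invariant factors of ∂_1 are all 1, so H_0 = Z.
  H_1: rank ker ∂_1 − rank ∂_2 = (24 − 7) − 15 = 2, and the invariant factors of ∂_2 are all 1, so H_1 = Z^2.
  H_2: rank ker ∂_2 − rank ∂_3 = (16 − 15) − 0 = 1, and there is no ∂_3, so H_2 = Z.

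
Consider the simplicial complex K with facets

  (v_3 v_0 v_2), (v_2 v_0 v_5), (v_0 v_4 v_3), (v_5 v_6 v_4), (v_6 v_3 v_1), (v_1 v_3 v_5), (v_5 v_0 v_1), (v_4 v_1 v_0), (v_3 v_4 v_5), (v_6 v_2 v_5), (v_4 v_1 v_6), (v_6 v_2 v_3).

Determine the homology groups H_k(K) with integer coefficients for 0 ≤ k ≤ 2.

H_0 ≅ Z,  H_1 ≅ Z/2,  H_2 = 0.

Fix the vertex order v_0 < v_1 < v_2 < v_3 < v_4 < v_5 < v_6 and write every simplex with vertices in increasing order. Then dim K = 2 and the simplices of K are:

  0-simplices (7): [v_0], [v_1], [v_2], [v_3], [v_4], [v_5], [v_6]
  1-simplices (18): (18 of them)
  2-simplices (12): (12 of them)

giving chain groups C_0 ≅ Z^7, C_1 ≅ Z^18, C_2 ≅ Z^12.

∂_1: C_1 → C_0 maps an edge to its endpoints' difference, ∂[p,q] = q − p. For instance
  ∂[v_5,v_6] = [v_6] − [v_5].
The 7×18 boundary matrix has rank 6 and Smith normal form diag(1,1,1,1,1,1).

The boundary map ∂_2: C_2 → C_1 maps a triangle to the signed sum of its edges. For instance
  ∂[v_0,v_3,v_4] = [v_3,v_4] − [v_0,v_4] + [v_0,v_3],
  ∂[v_0,v_2,v_5] = [v_2,v_5] − [v_0,v_5] + [v_0,v_2].
The 18×12 boundary matrix has rank 12 and Smith normal form diag(1,1,1,1,1,1,1,1,1,1,1,2).

Reading off H_k = ker ∂_k / im ∂_{k+1}:

  H_0: rank C_0 − rank ∂_1 = 7 − 6 = 1, and the invariant factors of ∂_1 are all 1, so H_0 ≅ Z.
  H_1: rank ker ∂_1 − rank ∂_2 = (18 − 6) − 12 = 0, and ∂_2 has invariant factor 2 > 1, so H_1 ≅ Z/2.
  H_2: rank ker ∂_2 − rank ∂_3 = (12 − 12) − 0 = 0, and there is no ∂_3, so H_2 ≅ 0.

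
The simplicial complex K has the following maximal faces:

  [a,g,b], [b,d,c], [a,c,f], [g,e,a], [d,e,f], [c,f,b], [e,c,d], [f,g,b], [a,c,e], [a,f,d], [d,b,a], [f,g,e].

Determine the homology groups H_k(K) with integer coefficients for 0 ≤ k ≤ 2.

H_0 ≅ Z,  H_1 ≅ Z/2,  H_2 = 0.

We work with the vertex ordering a < b < c < d < e < f < g. The simplices of K, each written with vertices in increasing order, are:

  0-simplices (7): a, b, c, d, e, f, g
  1-simplices (18): ab, ac, ad, ae, af, ag, bc, bd, bf, bg, cd, ce, cf, de, df, ef, eg, fg
  2-simplices (12): abd, abg, ace, acf, adf, aeg, bcd, bcf, bfg, cde, def, efg

Hence C_0 ≅ Z^7, C_1 ≅ Z^18, C_2 ≅ Z^12.

The boundary map ∂_1: C_1 → C_0 sends each edge [p,q] (with p < q) to q − p. For instance
  ∂ab = b − a.
The resulting 7×18 matrix has rank 6, and its Smith normal form has invariant factors (1,1,1,1,1,1).

Boundary ∂_2: C_2 → C_1 sends each 2-simplex [p,q,r] to [q,r] − [p,r] + [p,q]. For instance
  ∂acf = cf − af + ac,
  ∂cde = de − ce + cd.
As a 18×12 matrix over Z this has rank 12, with invariant factors (1,1,1,1,1,1,1,1,1,1,1,2).

Reading off H_k = ker ∂_k / im ∂_{k+1}:

  H_0: rank C_0 − rank ∂_1 = 7 − 6 = 1, and the invariant factors of ∂_1 are all 1, so H_0 = Z.
  H_1: rank ker ∂_1 − rank ∂_2 = (18 − 6) − 12 = 0, and ∂_2 has invariant factor 2 > 1, so H_1 = Z/2.
  H_2: rank ker ∂_2 − rank ∂_3 = (12 − 12) − 0 = 0, and there is no ∂_3, so H_2 = 0.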